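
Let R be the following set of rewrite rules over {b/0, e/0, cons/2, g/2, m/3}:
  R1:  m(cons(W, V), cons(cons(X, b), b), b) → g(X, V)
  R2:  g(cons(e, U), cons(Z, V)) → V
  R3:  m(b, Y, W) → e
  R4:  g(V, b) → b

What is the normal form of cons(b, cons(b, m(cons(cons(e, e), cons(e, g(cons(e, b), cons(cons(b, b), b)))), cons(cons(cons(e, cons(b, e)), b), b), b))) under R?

1. cons(b, cons(b, m(cons(cons(e, e), cons(e, g(cons(e, b), cons(cons(b, b), b)))), cons(cons(cons(e, cons(b, e)), b), b), b)))  →  cons(b, cons(b, g(cons(e, cons(b, e)), cons(e, g(cons(e, b), cons(cons(b, b), b))))))   [R1 at 2.2]
2. cons(b, cons(b, g(cons(e, cons(b, e)), cons(e, g(cons(e, b), cons(cons(b, b), b))))))  →  cons(b, cons(b, g(cons(e, b), cons(cons(b, b), b))))   [R2 at 2.2]
3. cons(b, cons(b, g(cons(e, b), cons(cons(b, b), b))))  →  cons(b, cons(b, b))   [R2 at 2.2]

cons(b, cons(b, b))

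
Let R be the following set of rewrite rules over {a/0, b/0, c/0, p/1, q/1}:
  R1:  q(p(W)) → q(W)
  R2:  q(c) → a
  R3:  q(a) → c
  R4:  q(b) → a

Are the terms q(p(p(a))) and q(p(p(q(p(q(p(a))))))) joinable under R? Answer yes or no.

Reduce t₁ = q(p(p(a))):
1. q(p(p(a)))  →  q(p(a))   [R1 at ε]
2. q(p(a))  →  q(a)   [R1 at ε]
3. q(a)  →  c   [R3 at ε]

Reduce t₂ = q(p(p(q(p(q(p(a))))))):
1. q(p(p(q(p(q(p(a)))))))  →  q(p(q(p(q(p(a))))))   [R1 at ε]
2. q(p(q(p(q(p(a))))))  →  q(q(p(q(p(a)))))   [R1 at ε]
3. q(q(p(q(p(a)))))  →  q(q(q(p(a))))   [R1 at 1]
4. q(q(q(p(a))))  →  q(q(q(a)))   [R1 at 1.1]
5. q(q(q(a)))  →  q(q(c))   [R3 at 1.1]
6. q(q(c))  →  q(a)   [R2 at 1]
7. q(a)  →  c   [R3 at ε]

yes — NF(t₁) = c, NF(t₂) = c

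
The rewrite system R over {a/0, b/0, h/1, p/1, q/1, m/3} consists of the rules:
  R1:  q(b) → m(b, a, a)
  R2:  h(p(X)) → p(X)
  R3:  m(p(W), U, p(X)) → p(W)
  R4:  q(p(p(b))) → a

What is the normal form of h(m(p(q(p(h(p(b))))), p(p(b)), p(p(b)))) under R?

1. h(m(p(q(p(h(p(b))))), p(p(b)), p(p(b))))  →  h(p(q(p(h(p(b))))))   [R3 at 1]
2. h(p(q(p(h(p(b))))))  →  p(q(p(h(p(b)))))   [R2 at ε]
3. p(q(p(h(p(b)))))  →  p(q(p(p(b))))   [R2 at 1.1.1]
4. p(q(p(p(b))))  →  p(a)   [R4 at 1]

p(a)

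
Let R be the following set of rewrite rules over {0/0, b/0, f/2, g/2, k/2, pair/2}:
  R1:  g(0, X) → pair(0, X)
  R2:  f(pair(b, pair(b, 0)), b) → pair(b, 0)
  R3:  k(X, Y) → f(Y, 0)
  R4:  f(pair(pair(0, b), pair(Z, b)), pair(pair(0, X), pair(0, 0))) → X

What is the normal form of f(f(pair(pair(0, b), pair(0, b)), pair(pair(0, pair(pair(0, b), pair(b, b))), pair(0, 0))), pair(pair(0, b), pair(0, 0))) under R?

1. f(f(pair(pair(0, b), pair(0, b)), pair(pair(0, pair(pair(0, b), pair(b, b))), pair(0, 0))), pair(pair(0, b), pair(0, 0)))  →  f(pair(pair(0, b), pair(b, b)), pair(pair(0, b), pair(0, 0)))   [R4 at 1]
2. f(pair(pair(0, b), pair(b, b)), pair(pair(0, b), pair(0, 0)))  →  b   [R4 at ε]

b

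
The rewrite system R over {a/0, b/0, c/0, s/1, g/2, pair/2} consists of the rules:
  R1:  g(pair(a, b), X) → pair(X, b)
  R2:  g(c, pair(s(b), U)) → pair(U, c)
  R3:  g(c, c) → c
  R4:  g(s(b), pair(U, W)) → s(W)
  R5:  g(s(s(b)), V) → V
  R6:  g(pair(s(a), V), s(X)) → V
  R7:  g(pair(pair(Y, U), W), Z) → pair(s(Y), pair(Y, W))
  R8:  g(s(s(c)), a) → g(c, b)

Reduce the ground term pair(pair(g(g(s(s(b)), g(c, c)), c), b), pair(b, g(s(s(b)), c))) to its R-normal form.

1. pair(pair(g(g(s(s(b)), g(c, c)), c), b), pair(b, g(s(s(b)), c)))  →  pair(pair(g(g(c, c), c), b), pair(b, g(s(s(b)), c)))   [R5 at 1.1.1]
2. pair(pair(g(g(c, c), c), b), pair(b, g(s(s(b)), c)))  →  pair(pair(g(c, c), b), pair(b, g(s(s(b)), c)))   [R3 at 1.1.1]
3. pair(pair(g(c, c), b), pair(b, g(s(s(b)), c)))  →  pair(pair(c, b), pair(b, g(s(s(b)), c)))   [R3 at 1.1]
4. pair(pair(c, b), pair(b, g(s(s(b)), c)))  →  pair(pair(c, b), pair(b, c))   [R5 at 2.2]

pair(pair(c, b), pair(b, c))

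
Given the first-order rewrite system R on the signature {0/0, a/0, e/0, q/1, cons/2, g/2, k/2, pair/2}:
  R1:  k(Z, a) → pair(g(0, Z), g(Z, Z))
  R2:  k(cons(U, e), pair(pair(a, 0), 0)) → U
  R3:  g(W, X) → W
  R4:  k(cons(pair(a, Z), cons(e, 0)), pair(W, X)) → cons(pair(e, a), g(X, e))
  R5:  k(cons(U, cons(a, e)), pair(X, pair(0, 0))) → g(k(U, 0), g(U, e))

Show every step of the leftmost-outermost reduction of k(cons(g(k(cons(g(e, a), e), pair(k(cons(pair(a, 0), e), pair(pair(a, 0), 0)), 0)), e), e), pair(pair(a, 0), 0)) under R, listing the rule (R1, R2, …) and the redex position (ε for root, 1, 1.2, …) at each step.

1. k(cons(g(k(cons(g(e, a), e), pair(k(cons(pair(a, 0), e), pair(pair(a, 0), 0)), 0)), e), e), pair(pair(a, 0), 0))  →  g(k(cons(g(e, a), e), pair(k(cons(pair(a, 0), e), pair(pair(a, 0), 0)), 0)), e)   [R2 at ε]
2. g(k(cons(g(e, a), e), pair(k(cons(pair(a, 0), e), pair(pair(a, 0), 0)), 0)), e)  →  k(cons(g(e, a), e), pair(k(cons(pair(a, 0), e), pair(pair(a, 0), 0)), 0))   [R3 at ε]
3. k(cons(g(e, a), e), pair(k(cons(pair(a, 0), e), pair(pair(a, 0), 0)), 0))  →  k(cons(e, e), pair(k(cons(pair(a, 0), e), pair(pair(a, 0), 0)), 0))   [R3 at 1.1]
4. k(cons(e, e), pair(k(cons(pair(a, 0), e), pair(pair(a, 0), 0)), 0))  →  k(cons(e, e), pair(pair(a, 0), 0))   [R2 at 2.1]
5. k(cons(e, e), pair(pair(a, 0), 0))  →  e   [R2 at ε]

e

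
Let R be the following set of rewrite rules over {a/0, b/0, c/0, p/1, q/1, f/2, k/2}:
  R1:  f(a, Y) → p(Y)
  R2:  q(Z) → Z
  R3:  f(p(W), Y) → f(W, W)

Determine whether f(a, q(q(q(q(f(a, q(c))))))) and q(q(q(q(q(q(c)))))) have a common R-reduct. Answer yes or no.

no — NF(t₁) = p(p(c)), NF(t₂) = c

Reduce t₁ = f(a, q(q(q(q(f(a, q(c))))))):
1. f(a, q(q(q(q(f(a, q(c)))))))  →  p(q(q(q(q(f(a, q(c)))))))   [R1 at ε]
2. p(q(q(q(q(f(a, q(c)))))))  →  p(q(q(q(f(a, q(c))))))   [R2 at 1]
3. p(q(q(q(f(a, q(c))))))  →  p(q(q(f(a, q(c)))))   [R2 at 1]
4. p(q(q(f(a, q(c)))))  →  p(q(f(a, q(c))))   [R2 at 1]
5. p(q(f(a, q(c))))  →  p(f(a, q(c)))   [R2 at 1]
6. p(f(a, q(c)))  →  p(p(q(c)))   [R1 at 1]
7. p(p(q(c)))  →  p(p(c))   [R2 at 1.1]

Reduce t₂ = q(q(q(q(q(q(c)))))):
1. q(q(q(q(q(q(c))))))  →  q(q(q(q(q(c)))))   [R2 at ε]
2. q(q(q(q(q(c)))))  →  q(q(q(q(c))))   [R2 at ε]
3. q(q(q(q(c))))  →  q(q(q(c)))   [R2 at ε]
4. q(q(q(c)))  →  q(q(c))   [R2 at ε]
5. q(q(c))  →  q(c)   [R2 at ε]
6. q(c)  →  c   [R2 at ε]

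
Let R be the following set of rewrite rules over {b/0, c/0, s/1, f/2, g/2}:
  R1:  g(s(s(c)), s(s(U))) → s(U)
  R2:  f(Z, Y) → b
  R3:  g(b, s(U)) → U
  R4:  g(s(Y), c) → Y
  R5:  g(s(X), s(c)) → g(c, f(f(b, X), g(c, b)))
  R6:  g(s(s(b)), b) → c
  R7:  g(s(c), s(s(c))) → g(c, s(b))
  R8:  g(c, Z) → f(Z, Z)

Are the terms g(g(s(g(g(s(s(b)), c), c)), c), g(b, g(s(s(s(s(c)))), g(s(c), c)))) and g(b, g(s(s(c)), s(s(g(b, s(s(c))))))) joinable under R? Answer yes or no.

Reduce t₁ = g(g(s(g(g(s(s(b)), c), c)), c), g(b, g(s(s(s(s(c)))), g(s(c), c)))):
1. g(g(s(g(g(s(s(b)), c), c)), c), g(b, g(s(s(s(s(c)))), g(s(c), c))))  →  g(g(g(s(s(b)), c), c), g(b, g(s(s(s(s(c)))), g(s(c), c))))   [R4 at 1]
2. g(g(g(s(s(b)), c), c), g(b, g(s(s(s(s(c)))), g(s(c), c))))  →  g(g(s(b), c), g(b, g(s(s(s(s(c)))), g(s(c), c))))   [R4 at 1.1]
3. g(g(s(b), c), g(b, g(s(s(s(s(c)))), g(s(c), c))))  →  g(b, g(b, g(s(s(s(s(c)))), g(s(c), c))))   [R4 at 1]
4. g(b, g(b, g(s(s(s(s(c)))), g(s(c), c))))  →  g(b, g(b, g(s(s(s(s(c)))), c)))   [R4 at 2.2.2]
5. g(b, g(b, g(s(s(s(s(c)))), c)))  →  g(b, g(b, s(s(s(c)))))   [R4 at 2.2]
6. g(b, g(b, s(s(s(c)))))  →  g(b, s(s(c)))   [R3 at 2]
7. g(b, s(s(c)))  →  s(c)   [R3 at ε]

Reduce t₂ = g(b, g(s(s(c)), s(s(g(b, s(s(c))))))):
1. g(b, g(s(s(c)), s(s(g(b, s(s(c)))))))  →  g(b, s(g(b, s(s(c)))))   [R1 at 2]
2. g(b, s(g(b, s(s(c)))))  →  g(b, s(s(c)))   [R3 at ε]
3. g(b, s(s(c)))  →  s(c)   [R3 at ε]

yes — NF(t₁) = s(c), NF(t₂) = s(c)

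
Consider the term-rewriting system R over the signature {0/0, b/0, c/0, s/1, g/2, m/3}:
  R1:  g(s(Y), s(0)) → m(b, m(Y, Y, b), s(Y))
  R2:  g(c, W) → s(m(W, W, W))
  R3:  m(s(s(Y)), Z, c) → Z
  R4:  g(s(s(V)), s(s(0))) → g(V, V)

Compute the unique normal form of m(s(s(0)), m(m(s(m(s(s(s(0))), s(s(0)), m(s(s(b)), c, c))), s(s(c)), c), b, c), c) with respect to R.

1. m(s(s(0)), m(m(s(m(s(s(s(0))), s(s(0)), m(s(s(b)), c, c))), s(s(c)), c), b, c), c)  →  m(m(s(m(s(s(s(0))), s(s(0)), m(s(s(b)), c, c))), s(s(c)), c), b, c)   [R3 at ε]
2. m(m(s(m(s(s(s(0))), s(s(0)), m(s(s(b)), c, c))), s(s(c)), c), b, c)  →  m(m(s(m(s(s(s(0))), s(s(0)), c)), s(s(c)), c), b, c)   [R3 at 1.1.1.3]
3. m(m(s(m(s(s(s(0))), s(s(0)), c)), s(s(c)), c), b, c)  →  m(m(s(s(s(0))), s(s(c)), c), b, c)   [R3 at 1.1.1]
4. m(m(s(s(s(0))), s(s(c)), c), b, c)  →  m(s(s(c)), b, c)   [R3 at 1]
5. m(s(s(c)), b, c)  →  b   [R3 at ε]

b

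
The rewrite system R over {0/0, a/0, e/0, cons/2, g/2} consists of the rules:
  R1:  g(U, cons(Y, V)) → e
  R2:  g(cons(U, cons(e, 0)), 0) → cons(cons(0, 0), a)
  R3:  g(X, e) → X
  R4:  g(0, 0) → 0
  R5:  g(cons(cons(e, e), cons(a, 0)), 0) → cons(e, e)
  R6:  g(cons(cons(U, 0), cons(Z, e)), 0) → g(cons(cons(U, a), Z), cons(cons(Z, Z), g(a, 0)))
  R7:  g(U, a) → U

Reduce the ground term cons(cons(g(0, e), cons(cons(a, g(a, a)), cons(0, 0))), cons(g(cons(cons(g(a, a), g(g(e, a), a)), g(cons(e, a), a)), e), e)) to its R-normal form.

1. cons(cons(g(0, e), cons(cons(a, g(a, a)), cons(0, 0))), cons(g(cons(cons(g(a, a), g(g(e, a), a)), g(cons(e, a), a)), e), e))  →  cons(cons(0, cons(cons(a, g(a, a)), cons(0, 0))), cons(g(cons(cons(g(a, a), g(g(e, a), a)), g(cons(e, a), a)), e), e))   [R3 at 1.1]
2. cons(cons(0, cons(cons(a, g(a, a)), cons(0, 0))), cons(g(cons(cons(g(a, a), g(g(e, a), a)), g(cons(e, a), a)), e), e))  →  cons(cons(0, cons(cons(a, a), cons(0, 0))), cons(g(cons(cons(g(a, a), g(g(e, a), a)), g(cons(e, a), a)), e), e))   [R7 at 1.2.1.2]
3. cons(cons(0, cons(cons(a, a), cons(0, 0))), cons(g(cons(cons(g(a, a), g(g(e, a), a)), g(cons(e, a), a)), e), e))  →  cons(cons(0, cons(cons(a, a), cons(0, 0))), cons(cons(cons(g(a, a), g(g(e, a), a)), g(cons(e, a), a)), e))   [R3 at 2.1]
4. cons(cons(0, cons(cons(a, a), cons(0, 0))), cons(cons(cons(g(a, a), g(g(e, a), a)), g(cons(e, a), a)), e))  →  cons(cons(0, cons(cons(a, a), cons(0, 0))), cons(cons(cons(a, g(g(e, a), a)), g(cons(e, a), a)), e))   [R7 at 2.1.1.1]
5. cons(cons(0, cons(cons(a, a), cons(0, 0))), cons(cons(cons(a, g(g(e, a), a)), g(cons(e, a), a)), e))  →  cons(cons(0, cons(cons(a, a), cons(0, 0))), cons(cons(cons(a, g(e, a)), g(cons(e, a), a)), e))   [R7 at 2.1.1.2]
6. cons(cons(0, cons(cons(a, a), cons(0, 0))), cons(cons(cons(a, g(e, a)), g(cons(e, a), a)), e))  →  cons(cons(0, cons(cons(a, a), cons(0, 0))), cons(cons(cons(a, e), g(cons(e, a), a)), e))   [R7 at 2.1.1.2]
7. cons(cons(0, cons(cons(a, a), cons(0, 0))), cons(cons(cons(a, e), g(cons(e, a), a)), e))  →  cons(cons(0, cons(cons(a, a), cons(0, 0))), cons(cons(cons(a, e), cons(e, a)), e))   [R7 at 2.1.2]

cons(cons(0, cons(cons(a, a), cons(0, 0))), cons(cons(cons(a, e), cons(e, a)), e))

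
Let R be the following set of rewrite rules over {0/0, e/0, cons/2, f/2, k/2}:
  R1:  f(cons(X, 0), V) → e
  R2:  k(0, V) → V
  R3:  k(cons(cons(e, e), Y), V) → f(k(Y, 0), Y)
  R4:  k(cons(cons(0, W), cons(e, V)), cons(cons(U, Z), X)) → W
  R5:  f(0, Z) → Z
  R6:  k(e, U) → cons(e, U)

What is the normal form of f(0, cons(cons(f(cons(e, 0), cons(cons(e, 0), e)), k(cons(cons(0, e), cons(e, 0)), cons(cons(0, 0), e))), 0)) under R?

cons(cons(e, e), 0)

1. f(0, cons(cons(f(cons(e, 0), cons(cons(e, 0), e)), k(cons(cons(0, e), cons(e, 0)), cons(cons(0, 0), e))), 0))  →  cons(cons(f(cons(e, 0), cons(cons(e, 0), e)), k(cons(cons(0, e), cons(e, 0)), cons(cons(0, 0), e))), 0)   [R5 at ε]
2. cons(cons(f(cons(e, 0), cons(cons(e, 0), e)), k(cons(cons(0, e), cons(e, 0)), cons(cons(0, 0), e))), 0)  →  cons(cons(e, k(cons(cons(0, e), cons(e, 0)), cons(cons(0, 0), e))), 0)   [R1 at 1.1]
3. cons(cons(e, k(cons(cons(0, e), cons(e, 0)), cons(cons(0, 0), e))), 0)  →  cons(cons(e, e), 0)   [R4 at 1.2]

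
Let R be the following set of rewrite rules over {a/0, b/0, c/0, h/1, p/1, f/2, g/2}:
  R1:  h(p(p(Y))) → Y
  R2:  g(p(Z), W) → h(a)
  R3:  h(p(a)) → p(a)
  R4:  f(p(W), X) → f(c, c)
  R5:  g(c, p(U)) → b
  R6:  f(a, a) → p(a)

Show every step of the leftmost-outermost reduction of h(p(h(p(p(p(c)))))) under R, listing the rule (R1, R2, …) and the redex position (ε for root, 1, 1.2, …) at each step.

c

1. h(p(h(p(p(p(c))))))  →  h(p(p(c)))   [R1 at 1.1]
2. h(p(p(c)))  →  c   [R1 at ε]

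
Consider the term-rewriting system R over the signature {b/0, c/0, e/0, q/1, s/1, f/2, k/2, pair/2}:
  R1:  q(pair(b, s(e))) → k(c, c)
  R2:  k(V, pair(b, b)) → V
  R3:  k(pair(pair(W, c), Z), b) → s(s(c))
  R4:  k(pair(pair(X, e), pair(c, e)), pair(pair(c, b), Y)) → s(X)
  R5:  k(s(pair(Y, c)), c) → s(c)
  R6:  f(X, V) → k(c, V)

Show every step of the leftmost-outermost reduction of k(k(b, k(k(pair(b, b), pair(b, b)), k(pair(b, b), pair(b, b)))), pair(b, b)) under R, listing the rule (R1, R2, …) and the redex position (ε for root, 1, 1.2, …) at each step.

1. k(k(b, k(k(pair(b, b), pair(b, b)), k(pair(b, b), pair(b, b)))), pair(b, b))  →  k(b, k(k(pair(b, b), pair(b, b)), k(pair(b, b), pair(b, b))))   [R2 at ε]
2. k(b, k(k(pair(b, b), pair(b, b)), k(pair(b, b), pair(b, b))))  →  k(b, k(pair(b, b), k(pair(b, b), pair(b, b))))   [R2 at 2.1]
3. k(b, k(pair(b, b), k(pair(b, b), pair(b, b))))  →  k(b, k(pair(b, b), pair(b, b)))   [R2 at 2.2]
4. k(b, k(pair(b, b), pair(b, b)))  →  k(b, pair(b, b))   [R2 at 2]
5. k(b, pair(b, b))  →  b   [R2 at ε]

b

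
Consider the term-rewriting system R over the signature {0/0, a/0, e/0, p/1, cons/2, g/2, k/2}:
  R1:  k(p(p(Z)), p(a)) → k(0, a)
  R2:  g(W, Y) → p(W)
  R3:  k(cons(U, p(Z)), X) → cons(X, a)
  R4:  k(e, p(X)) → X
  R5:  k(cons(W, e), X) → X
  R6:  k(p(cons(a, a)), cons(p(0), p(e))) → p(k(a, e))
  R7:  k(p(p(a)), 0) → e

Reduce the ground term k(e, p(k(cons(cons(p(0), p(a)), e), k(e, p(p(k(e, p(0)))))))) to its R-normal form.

1. k(e, p(k(cons(cons(p(0), p(a)), e), k(e, p(p(k(e, p(0))))))))  →  k(cons(cons(p(0), p(a)), e), k(e, p(p(k(e, p(0))))))   [R4 at ε]
2. k(cons(cons(p(0), p(a)), e), k(e, p(p(k(e, p(0))))))  →  k(e, p(p(k(e, p(0)))))   [R5 at ε]
3. k(e, p(p(k(e, p(0)))))  →  p(k(e, p(0)))   [R4 at ε]
4. p(k(e, p(0)))  →  p(0)   [R4 at 1]

p(0)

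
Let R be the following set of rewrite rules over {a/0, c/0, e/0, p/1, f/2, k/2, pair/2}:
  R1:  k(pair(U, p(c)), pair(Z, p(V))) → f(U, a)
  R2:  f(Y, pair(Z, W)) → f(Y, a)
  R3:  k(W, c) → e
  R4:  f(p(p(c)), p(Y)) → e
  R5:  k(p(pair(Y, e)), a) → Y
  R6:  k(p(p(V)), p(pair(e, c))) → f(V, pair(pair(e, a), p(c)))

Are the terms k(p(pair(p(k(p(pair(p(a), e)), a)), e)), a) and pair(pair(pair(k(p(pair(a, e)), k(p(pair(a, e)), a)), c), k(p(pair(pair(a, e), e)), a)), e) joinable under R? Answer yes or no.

Reduce t₁ = k(p(pair(p(k(p(pair(p(a), e)), a)), e)), a):
1. k(p(pair(p(k(p(pair(p(a), e)), a)), e)), a)  →  p(k(p(pair(p(a), e)), a))   [R5 at ε]
2. p(k(p(pair(p(a), e)), a))  →  p(p(a))   [R5 at 1]

Reduce t₂ = pair(pair(pair(k(p(pair(a, e)), k(p(pair(a, e)), a)), c), k(p(pair(pair(a, e), e)), a)), e):
1. pair(pair(pair(k(p(pair(a, e)), k(p(pair(a, e)), a)), c), k(p(pair(pair(a, e), e)), a)), e)  →  pair(pair(pair(k(p(pair(a, e)), a), c), k(p(pair(pair(a, e), e)), a)), e)   [R5 at 1.1.1.2]
2. pair(pair(pair(k(p(pair(a, e)), a), c), k(p(pair(pair(a, e), e)), a)), e)  →  pair(pair(pair(a, c), k(p(pair(pair(a, e), e)), a)), e)   [R5 at 1.1.1]
3. pair(pair(pair(a, c), k(p(pair(pair(a, e), e)), a)), e)  →  pair(pair(pair(a, c), pair(a, e)), e)   [R5 at 1.2]

no — NF(t₁) = p(p(a)), NF(t₂) = pair(pair(pair(a, c), pair(a, e)), e)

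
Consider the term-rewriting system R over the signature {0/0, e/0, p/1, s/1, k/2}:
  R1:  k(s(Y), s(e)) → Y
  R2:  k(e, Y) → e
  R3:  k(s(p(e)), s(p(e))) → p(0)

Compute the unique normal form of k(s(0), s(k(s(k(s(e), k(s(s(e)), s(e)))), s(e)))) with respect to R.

0

1. k(s(0), s(k(s(k(s(e), k(s(s(e)), s(e)))), s(e))))  →  k(s(0), s(k(s(e), k(s(s(e)), s(e)))))   [R1 at 2.1]
2. k(s(0), s(k(s(e), k(s(s(e)), s(e)))))  →  k(s(0), s(k(s(e), s(e))))   [R1 at 2.1.2]
3. k(s(0), s(k(s(e), s(e))))  →  k(s(0), s(e))   [R1 at 2.1]
4. k(s(0), s(e))  →  0   [R1 at ε]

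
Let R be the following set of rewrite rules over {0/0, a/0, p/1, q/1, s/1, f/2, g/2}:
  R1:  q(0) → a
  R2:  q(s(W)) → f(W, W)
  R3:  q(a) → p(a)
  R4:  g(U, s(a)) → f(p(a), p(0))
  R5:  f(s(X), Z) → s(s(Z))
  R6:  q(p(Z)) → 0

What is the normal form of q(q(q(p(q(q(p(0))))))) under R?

p(a)

1. q(q(q(p(q(q(p(0)))))))  →  q(q(0))   [R6 at 1.1]
2. q(q(0))  →  q(a)   [R1 at 1]
3. q(a)  →  p(a)   [R3 at ε]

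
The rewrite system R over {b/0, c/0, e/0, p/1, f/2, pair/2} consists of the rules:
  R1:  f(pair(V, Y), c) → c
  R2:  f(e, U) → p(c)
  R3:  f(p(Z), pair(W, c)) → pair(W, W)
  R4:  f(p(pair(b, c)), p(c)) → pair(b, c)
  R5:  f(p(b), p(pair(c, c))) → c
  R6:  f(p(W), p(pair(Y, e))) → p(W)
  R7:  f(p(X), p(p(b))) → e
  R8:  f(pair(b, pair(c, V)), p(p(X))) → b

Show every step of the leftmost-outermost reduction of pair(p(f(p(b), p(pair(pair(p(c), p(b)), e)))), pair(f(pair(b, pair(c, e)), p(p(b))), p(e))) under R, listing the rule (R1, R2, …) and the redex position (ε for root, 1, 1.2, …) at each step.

pair(p(p(b)), pair(b, p(e)))

1. pair(p(f(p(b), p(pair(pair(p(c), p(b)), e)))), pair(f(pair(b, pair(c, e)), p(p(b))), p(e)))  →  pair(p(p(b)), pair(f(pair(b, pair(c, e)), p(p(b))), p(e)))   [R6 at 1.1]
2. pair(p(p(b)), pair(f(pair(b, pair(c, e)), p(p(b))), p(e)))  →  pair(p(p(b)), pair(b, p(e)))   [R8 at 2.1]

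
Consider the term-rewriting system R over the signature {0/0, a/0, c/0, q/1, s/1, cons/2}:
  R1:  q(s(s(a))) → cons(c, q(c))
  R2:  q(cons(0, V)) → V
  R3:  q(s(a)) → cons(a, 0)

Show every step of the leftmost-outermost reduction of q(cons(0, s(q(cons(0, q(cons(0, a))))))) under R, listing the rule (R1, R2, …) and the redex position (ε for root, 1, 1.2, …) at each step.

s(a)

1. q(cons(0, s(q(cons(0, q(cons(0, a)))))))  →  s(q(cons(0, q(cons(0, a)))))   [R2 at ε]
2. s(q(cons(0, q(cons(0, a)))))  →  s(q(cons(0, a)))   [R2 at 1]
3. s(q(cons(0, a)))  →  s(a)   [R2 at 1]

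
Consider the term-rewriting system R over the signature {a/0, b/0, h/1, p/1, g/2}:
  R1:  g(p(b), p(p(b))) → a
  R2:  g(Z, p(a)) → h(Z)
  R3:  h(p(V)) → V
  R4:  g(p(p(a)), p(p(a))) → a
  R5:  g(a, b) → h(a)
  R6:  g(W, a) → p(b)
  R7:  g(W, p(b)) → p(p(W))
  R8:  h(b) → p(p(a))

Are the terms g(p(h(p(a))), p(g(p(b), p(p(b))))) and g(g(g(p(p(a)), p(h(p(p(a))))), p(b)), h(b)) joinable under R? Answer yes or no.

Reduce t₁ = g(p(h(p(a))), p(g(p(b), p(p(b))))):
1. g(p(h(p(a))), p(g(p(b), p(p(b)))))  →  g(p(a), p(g(p(b), p(p(b)))))   [R3 at 1.1]
2. g(p(a), p(g(p(b), p(p(b)))))  →  g(p(a), p(a))   [R1 at 2.1]
3. g(p(a), p(a))  →  h(p(a))   [R2 at ε]
4. h(p(a))  →  a   [R3 at ε]

Reduce t₂ = g(g(g(p(p(a)), p(h(p(p(a))))), p(b)), h(b)):
1. g(g(g(p(p(a)), p(h(p(p(a))))), p(b)), h(b))  →  g(p(p(g(p(p(a)), p(h(p(p(a))))))), h(b))   [R7 at 1]
2. g(p(p(g(p(p(a)), p(h(p(p(a))))))), h(b))  →  g(p(p(g(p(p(a)), p(p(a))))), h(b))   [R3 at 1.1.1.2.1]
3. g(p(p(g(p(p(a)), p(p(a))))), h(b))  →  g(p(p(a)), h(b))   [R4 at 1.1.1]
4. g(p(p(a)), h(b))  →  g(p(p(a)), p(p(a)))   [R8 at 2]
5. g(p(p(a)), p(p(a)))  →  a   [R4 at ε]

yes — NF(t₁) = a, NF(t₂) = a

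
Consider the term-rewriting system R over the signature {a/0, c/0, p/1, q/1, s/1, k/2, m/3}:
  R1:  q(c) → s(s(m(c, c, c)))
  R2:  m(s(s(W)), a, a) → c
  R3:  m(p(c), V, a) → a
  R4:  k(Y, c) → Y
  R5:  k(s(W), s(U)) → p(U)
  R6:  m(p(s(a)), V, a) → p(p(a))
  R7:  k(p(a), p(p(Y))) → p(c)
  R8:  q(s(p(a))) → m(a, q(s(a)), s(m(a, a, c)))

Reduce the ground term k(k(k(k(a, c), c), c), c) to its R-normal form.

a

1. k(k(k(k(a, c), c), c), c)  →  k(k(k(a, c), c), c)   [R4 at ε]
2. k(k(k(a, c), c), c)  →  k(k(a, c), c)   [R4 at ε]
3. k(k(a, c), c)  →  k(a, c)   [R4 at ε]
4. k(a, c)  →  a   [R4 at ε]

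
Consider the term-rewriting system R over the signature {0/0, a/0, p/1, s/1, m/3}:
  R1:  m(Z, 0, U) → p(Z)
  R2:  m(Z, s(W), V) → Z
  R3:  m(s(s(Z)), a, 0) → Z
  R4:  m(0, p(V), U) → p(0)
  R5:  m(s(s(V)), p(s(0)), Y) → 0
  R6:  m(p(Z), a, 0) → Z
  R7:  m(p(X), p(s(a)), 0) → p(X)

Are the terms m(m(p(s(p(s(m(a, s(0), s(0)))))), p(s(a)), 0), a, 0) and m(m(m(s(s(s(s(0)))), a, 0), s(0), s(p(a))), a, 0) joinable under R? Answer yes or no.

Reduce t₁ = m(m(p(s(p(s(m(a, s(0), s(0)))))), p(s(a)), 0), a, 0):
1. m(m(p(s(p(s(m(a, s(0), s(0)))))), p(s(a)), 0), a, 0)  →  m(p(s(p(s(m(a, s(0), s(0)))))), a, 0)   [R7 at 1]
2. m(p(s(p(s(m(a, s(0), s(0)))))), a, 0)  →  s(p(s(m(a, s(0), s(0)))))   [R6 at ε]
3. s(p(s(m(a, s(0), s(0)))))  →  s(p(s(a)))   [R2 at 1.1.1]

Reduce t₂ = m(m(m(s(s(s(s(0)))), a, 0), s(0), s(p(a))), a, 0):
1. m(m(m(s(s(s(s(0)))), a, 0), s(0), s(p(a))), a, 0)  →  m(m(s(s(s(s(0)))), a, 0), a, 0)   [R2 at 1]
2. m(m(s(s(s(s(0)))), a, 0), a, 0)  →  m(s(s(0)), a, 0)   [R3 at 1]
3. m(s(s(0)), a, 0)  →  0   [R3 at ε]

no — NF(t₁) = s(p(s(a))), NF(t₂) = 0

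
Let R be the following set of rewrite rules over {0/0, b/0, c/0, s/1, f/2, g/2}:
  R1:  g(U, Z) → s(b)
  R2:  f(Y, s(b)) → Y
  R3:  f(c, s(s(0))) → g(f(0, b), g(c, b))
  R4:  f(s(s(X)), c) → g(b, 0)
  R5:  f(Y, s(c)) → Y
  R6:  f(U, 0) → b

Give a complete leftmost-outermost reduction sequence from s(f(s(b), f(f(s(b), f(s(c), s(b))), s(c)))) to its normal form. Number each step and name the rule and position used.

s(s(b))

1. s(f(s(b), f(f(s(b), f(s(c), s(b))), s(c))))  →  s(f(s(b), f(s(b), f(s(c), s(b)))))   [R5 at 1.2]
2. s(f(s(b), f(s(b), f(s(c), s(b)))))  →  s(f(s(b), f(s(b), s(c))))   [R2 at 1.2.2]
3. s(f(s(b), f(s(b), s(c))))  →  s(f(s(b), s(b)))   [R5 at 1.2]
4. s(f(s(b), s(b)))  →  s(s(b))   [R2 at 1]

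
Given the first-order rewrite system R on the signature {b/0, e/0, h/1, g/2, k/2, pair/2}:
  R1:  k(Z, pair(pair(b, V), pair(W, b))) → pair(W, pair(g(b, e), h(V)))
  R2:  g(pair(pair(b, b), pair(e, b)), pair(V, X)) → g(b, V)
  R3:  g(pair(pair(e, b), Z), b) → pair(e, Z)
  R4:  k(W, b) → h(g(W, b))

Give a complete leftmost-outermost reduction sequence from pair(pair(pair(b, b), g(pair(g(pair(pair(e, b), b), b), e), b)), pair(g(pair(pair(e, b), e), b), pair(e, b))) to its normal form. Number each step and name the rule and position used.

pair(pair(pair(b, b), pair(e, e)), pair(pair(e, e), pair(e, b)))

1. pair(pair(pair(b, b), g(pair(g(pair(pair(e, b), b), b), e), b)), pair(g(pair(pair(e, b), e), b), pair(e, b)))  →  pair(pair(pair(b, b), g(pair(pair(e, b), e), b)), pair(g(pair(pair(e, b), e), b), pair(e, b)))   [R3 at 1.2.1.1]
2. pair(pair(pair(b, b), g(pair(pair(e, b), e), b)), pair(g(pair(pair(e, b), e), b), pair(e, b)))  →  pair(pair(pair(b, b), pair(e, e)), pair(g(pair(pair(e, b), e), b), pair(e, b)))   [R3 at 1.2]
3. pair(pair(pair(b, b), pair(e, e)), pair(g(pair(pair(e, b), e), b), pair(e, b)))  →  pair(pair(pair(b, b), pair(e, e)), pair(pair(e, e), pair(e, b)))   [R3 at 2.1]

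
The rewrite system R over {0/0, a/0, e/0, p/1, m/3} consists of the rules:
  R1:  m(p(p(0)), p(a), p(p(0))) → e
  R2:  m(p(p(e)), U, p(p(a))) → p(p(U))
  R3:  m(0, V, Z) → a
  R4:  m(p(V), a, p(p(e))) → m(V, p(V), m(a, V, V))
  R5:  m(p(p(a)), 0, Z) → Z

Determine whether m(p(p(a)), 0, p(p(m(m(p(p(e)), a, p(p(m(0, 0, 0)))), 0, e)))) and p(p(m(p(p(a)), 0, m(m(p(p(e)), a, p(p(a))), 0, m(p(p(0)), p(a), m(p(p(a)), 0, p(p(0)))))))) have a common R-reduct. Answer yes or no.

Reduce t₁ = m(p(p(a)), 0, p(p(m(m(p(p(e)), a, p(p(m(0, 0, 0)))), 0, e)))):
1. m(p(p(a)), 0, p(p(m(m(p(p(e)), a, p(p(m(0, 0, 0)))), 0, e))))  →  p(p(m(m(p(p(e)), a, p(p(m(0, 0, 0)))), 0, e)))   [R5 at ε]
2. p(p(m(m(p(p(e)), a, p(p(m(0, 0, 0)))), 0, e)))  →  p(p(m(m(p(p(e)), a, p(p(a))), 0, e)))   [R3 at 1.1.1.3.1.1]
3. p(p(m(m(p(p(e)), a, p(p(a))), 0, e)))  →  p(p(m(p(p(a)), 0, e)))   [R2 at 1.1.1]
4. p(p(m(p(p(a)), 0, e)))  →  p(p(e))   [R5 at 1.1]

Reduce t₂ = p(p(m(p(p(a)), 0, m(m(p(p(e)), a, p(p(a))), 0, m(p(p(0)), p(a), m(p(p(a)), 0, p(p(0)))))))):
1. p(p(m(p(p(a)), 0, m(m(p(p(e)), a, p(p(a))), 0, m(p(p(0)), p(a), m(p(p(a)), 0, p(p(0))))))))  →  p(p(m(m(p(p(e)), a, p(p(a))), 0, m(p(p(0)), p(a), m(p(p(a)), 0, p(p(0)))))))   [R5 at 1.1]
2. p(p(m(m(p(p(e)), a, p(p(a))), 0, m(p(p(0)), p(a), m(p(p(a)), 0, p(p(0)))))))  →  p(p(m(p(p(a)), 0, m(p(p(0)), p(a), m(p(p(a)), 0, p(p(0)))))))   [R2 at 1.1.1]
3. p(p(m(p(p(a)), 0, m(p(p(0)), p(a), m(p(p(a)), 0, p(p(0)))))))  →  p(p(m(p(p(0)), p(a), m(p(p(a)), 0, p(p(0))))))   [R5 at 1.1]
4. p(p(m(p(p(0)), p(a), m(p(p(a)), 0, p(p(0))))))  →  p(p(m(p(p(0)), p(a), p(p(0)))))   [R5 at 1.1.3]
5. p(p(m(p(p(0)), p(a), p(p(0)))))  →  p(p(e))   [R1 at 1.1]

yes — NF(t₁) = p(p(e)), NF(t₂) = p(p(e))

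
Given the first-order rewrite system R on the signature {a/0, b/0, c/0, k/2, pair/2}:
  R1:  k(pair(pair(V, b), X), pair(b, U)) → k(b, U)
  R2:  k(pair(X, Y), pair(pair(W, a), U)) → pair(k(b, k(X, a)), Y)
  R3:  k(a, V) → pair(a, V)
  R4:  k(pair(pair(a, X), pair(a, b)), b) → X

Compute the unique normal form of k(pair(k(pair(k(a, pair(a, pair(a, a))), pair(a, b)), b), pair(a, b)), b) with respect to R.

pair(a, a)

1. k(pair(k(pair(k(a, pair(a, pair(a, a))), pair(a, b)), b), pair(a, b)), b)  →  k(pair(k(pair(pair(a, pair(a, pair(a, a))), pair(a, b)), b), pair(a, b)), b)   [R3 at 1.1.1.1]
2. k(pair(k(pair(pair(a, pair(a, pair(a, a))), pair(a, b)), b), pair(a, b)), b)  →  k(pair(pair(a, pair(a, a)), pair(a, b)), b)   [R4 at 1.1]
3. k(pair(pair(a, pair(a, a)), pair(a, b)), b)  →  pair(a, a)   [R4 at ε]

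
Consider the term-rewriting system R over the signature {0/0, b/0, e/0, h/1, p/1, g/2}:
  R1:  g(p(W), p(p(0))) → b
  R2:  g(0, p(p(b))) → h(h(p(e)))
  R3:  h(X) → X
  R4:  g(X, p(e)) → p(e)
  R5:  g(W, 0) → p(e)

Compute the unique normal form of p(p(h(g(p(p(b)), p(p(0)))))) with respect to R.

1. p(p(h(g(p(p(b)), p(p(0))))))  →  p(p(g(p(p(b)), p(p(0)))))   [R3 at 1.1]
2. p(p(g(p(p(b)), p(p(0)))))  →  p(p(b))   [R1 at 1.1]

p(p(b))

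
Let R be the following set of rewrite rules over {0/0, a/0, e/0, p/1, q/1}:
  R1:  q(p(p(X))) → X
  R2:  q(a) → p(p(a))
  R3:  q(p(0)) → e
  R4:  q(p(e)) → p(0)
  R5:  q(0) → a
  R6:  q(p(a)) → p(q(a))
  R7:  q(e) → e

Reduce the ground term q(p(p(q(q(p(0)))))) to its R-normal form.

e

1. q(p(p(q(q(p(0))))))  →  q(q(p(0)))   [R1 at ε]
2. q(q(p(0)))  →  q(e)   [R3 at 1]
3. q(e)  →  e   [R7 at ε]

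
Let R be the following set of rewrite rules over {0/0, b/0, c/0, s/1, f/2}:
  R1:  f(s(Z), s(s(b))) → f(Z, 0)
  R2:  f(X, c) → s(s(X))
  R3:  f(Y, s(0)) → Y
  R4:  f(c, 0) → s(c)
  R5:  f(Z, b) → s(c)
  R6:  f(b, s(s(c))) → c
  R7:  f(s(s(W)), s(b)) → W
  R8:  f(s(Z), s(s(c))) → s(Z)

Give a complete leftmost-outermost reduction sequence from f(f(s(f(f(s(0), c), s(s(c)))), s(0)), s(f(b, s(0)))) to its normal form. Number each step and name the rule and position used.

1. f(f(s(f(f(s(0), c), s(s(c)))), s(0)), s(f(b, s(0))))  →  f(s(f(f(s(0), c), s(s(c)))), s(f(b, s(0))))   [R3 at 1]
2. f(s(f(f(s(0), c), s(s(c)))), s(f(b, s(0))))  →  f(s(f(s(s(s(0))), s(s(c)))), s(f(b, s(0))))   [R2 at 1.1.1]
3. f(s(f(s(s(s(0))), s(s(c)))), s(f(b, s(0))))  →  f(s(s(s(s(0)))), s(f(b, s(0))))   [R8 at 1.1]
4. f(s(s(s(s(0)))), s(f(b, s(0))))  →  f(s(s(s(s(0)))), s(b))   [R3 at 2.1]
5. f(s(s(s(s(0)))), s(b))  →  s(s(0))   [R7 at ε]

s(s(0))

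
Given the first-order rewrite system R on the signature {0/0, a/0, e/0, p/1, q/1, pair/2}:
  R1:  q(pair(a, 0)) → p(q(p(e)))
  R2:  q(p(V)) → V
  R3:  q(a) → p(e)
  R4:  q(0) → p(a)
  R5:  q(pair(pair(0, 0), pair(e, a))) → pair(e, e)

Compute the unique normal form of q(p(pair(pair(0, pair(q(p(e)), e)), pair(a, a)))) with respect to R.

1. q(p(pair(pair(0, pair(q(p(e)), e)), pair(a, a))))  →  pair(pair(0, pair(q(p(e)), e)), pair(a, a))   [R2 at ε]
2. pair(pair(0, pair(q(p(e)), e)), pair(a, a))  →  pair(pair(0, pair(e, e)), pair(a, a))   [R2 at 1.2.1]

pair(pair(0, pair(e, e)), pair(a, a))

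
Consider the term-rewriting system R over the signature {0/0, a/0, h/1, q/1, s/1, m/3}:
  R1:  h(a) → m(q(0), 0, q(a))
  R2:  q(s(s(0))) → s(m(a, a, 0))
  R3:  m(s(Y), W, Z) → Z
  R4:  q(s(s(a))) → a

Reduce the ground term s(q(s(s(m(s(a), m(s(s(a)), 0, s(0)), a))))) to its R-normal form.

s(a)

1. s(q(s(s(m(s(a), m(s(s(a)), 0, s(0)), a)))))  →  s(q(s(s(a))))   [R3 at 1.1.1.1]
2. s(q(s(s(a))))  →  s(a)   [R4 at 1]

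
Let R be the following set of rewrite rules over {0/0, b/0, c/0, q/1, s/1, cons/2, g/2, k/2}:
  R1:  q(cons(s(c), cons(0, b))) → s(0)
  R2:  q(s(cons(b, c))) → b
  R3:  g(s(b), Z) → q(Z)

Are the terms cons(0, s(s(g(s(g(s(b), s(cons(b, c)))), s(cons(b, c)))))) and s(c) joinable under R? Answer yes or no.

Reduce t₁ = cons(0, s(s(g(s(g(s(b), s(cons(b, c)))), s(cons(b, c)))))):
1. cons(0, s(s(g(s(g(s(b), s(cons(b, c)))), s(cons(b, c))))))  →  cons(0, s(s(g(s(q(s(cons(b, c)))), s(cons(b, c))))))   [R3 at 2.1.1.1.1]
2. cons(0, s(s(g(s(q(s(cons(b, c)))), s(cons(b, c))))))  →  cons(0, s(s(g(s(b), s(cons(b, c))))))   [R2 at 2.1.1.1.1]
3. cons(0, s(s(g(s(b), s(cons(b, c))))))  →  cons(0, s(s(q(s(cons(b, c))))))   [R3 at 2.1.1]
4. cons(0, s(s(q(s(cons(b, c))))))  →  cons(0, s(s(b)))   [R2 at 2.1.1]

Reduce t₂ = s(c):

no — NF(t₁) = cons(0, s(s(b))), NF(t₂) = s(c)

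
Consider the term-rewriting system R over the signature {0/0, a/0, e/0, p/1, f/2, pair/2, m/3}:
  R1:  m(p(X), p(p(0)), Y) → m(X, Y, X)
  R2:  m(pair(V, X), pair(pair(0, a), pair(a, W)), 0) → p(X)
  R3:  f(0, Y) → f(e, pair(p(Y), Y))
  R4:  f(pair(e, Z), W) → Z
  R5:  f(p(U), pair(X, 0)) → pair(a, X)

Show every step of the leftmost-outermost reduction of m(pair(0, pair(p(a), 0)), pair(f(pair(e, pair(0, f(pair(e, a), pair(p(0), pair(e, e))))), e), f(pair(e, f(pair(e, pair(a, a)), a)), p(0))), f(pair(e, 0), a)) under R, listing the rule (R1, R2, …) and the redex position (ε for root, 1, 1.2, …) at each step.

p(pair(p(a), 0))

1. m(pair(0, pair(p(a), 0)), pair(f(pair(e, pair(0, f(pair(e, a), pair(p(0), pair(e, e))))), e), f(pair(e, f(pair(e, pair(a, a)), a)), p(0))), f(pair(e, 0), a))  →  m(pair(0, pair(p(a), 0)), pair(pair(0, f(pair(e, a), pair(p(0), pair(e, e)))), f(pair(e, f(pair(e, pair(a, a)), a)), p(0))), f(pair(e, 0), a))   [R4 at 2.1]
2. m(pair(0, pair(p(a), 0)), pair(pair(0, f(pair(e, a), pair(p(0), pair(e, e)))), f(pair(e, f(pair(e, pair(a, a)), a)), p(0))), f(pair(e, 0), a))  →  m(pair(0, pair(p(a), 0)), pair(pair(0, a), f(pair(e, f(pair(e, pair(a, a)), a)), p(0))), f(pair(e, 0), a))   [R4 at 2.1.2]
3. m(pair(0, pair(p(a), 0)), pair(pair(0, a), f(pair(e, f(pair(e, pair(a, a)), a)), p(0))), f(pair(e, 0), a))  →  m(pair(0, pair(p(a), 0)), pair(pair(0, a), f(pair(e, pair(a, a)), a)), f(pair(e, 0), a))   [R4 at 2.2]
4. m(pair(0, pair(p(a), 0)), pair(pair(0, a), f(pair(e, pair(a, a)), a)), f(pair(e, 0), a))  →  m(pair(0, pair(p(a), 0)), pair(pair(0, a), pair(a, a)), f(pair(e, 0), a))   [R4 at 2.2]
5. m(pair(0, pair(p(a), 0)), pair(pair(0, a), pair(a, a)), f(pair(e, 0), a))  →  m(pair(0, pair(p(a), 0)), pair(pair(0, a), pair(a, a)), 0)   [R4 at 3]
6. m(pair(0, pair(p(a), 0)), pair(pair(0, a), pair(a, a)), 0)  →  p(pair(p(a), 0))   [R2 at ε]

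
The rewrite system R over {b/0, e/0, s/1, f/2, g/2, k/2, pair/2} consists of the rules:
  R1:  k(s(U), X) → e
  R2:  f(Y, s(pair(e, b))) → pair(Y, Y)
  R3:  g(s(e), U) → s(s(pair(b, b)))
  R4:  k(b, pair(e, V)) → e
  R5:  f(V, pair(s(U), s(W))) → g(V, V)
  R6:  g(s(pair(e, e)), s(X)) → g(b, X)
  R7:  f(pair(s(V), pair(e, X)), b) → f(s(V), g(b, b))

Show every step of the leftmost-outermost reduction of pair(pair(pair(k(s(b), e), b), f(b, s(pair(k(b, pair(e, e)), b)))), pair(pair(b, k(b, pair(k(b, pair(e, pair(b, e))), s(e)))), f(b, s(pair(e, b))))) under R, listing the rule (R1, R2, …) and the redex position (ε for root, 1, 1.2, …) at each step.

1. pair(pair(pair(k(s(b), e), b), f(b, s(pair(k(b, pair(e, e)), b)))), pair(pair(b, k(b, pair(k(b, pair(e, pair(b, e))), s(e)))), f(b, s(pair(e, b)))))  →  pair(pair(pair(e, b), f(b, s(pair(k(b, pair(e, e)), b)))), pair(pair(b, k(b, pair(k(b, pair(e, pair(b, e))), s(e)))), f(b, s(pair(e, b)))))   [R1 at 1.1.1]
2. pair(pair(pair(e, b), f(b, s(pair(k(b, pair(e, e)), b)))), pair(pair(b, k(b, pair(k(b, pair(e, pair(b, e))), s(e)))), f(b, s(pair(e, b)))))  →  pair(pair(pair(e, b), f(b, s(pair(e, b)))), pair(pair(b, k(b, pair(k(b, pair(e, pair(b, e))), s(e)))), f(b, s(pair(e, b)))))   [R4 at 1.2.2.1.1]
3. pair(pair(pair(e, b), f(b, s(pair(e, b)))), pair(pair(b, k(b, pair(k(b, pair(e, pair(b, e))), s(e)))), f(b, s(pair(e, b)))))  →  pair(pair(pair(e, b), pair(b, b)), pair(pair(b, k(b, pair(k(b, pair(e, pair(b, e))), s(e)))), f(b, s(pair(e, b)))))   [R2 at 1.2]
4. pair(pair(pair(e, b), pair(b, b)), pair(pair(b, k(b, pair(k(b, pair(e, pair(b, e))), s(e)))), f(b, s(pair(e, b)))))  →  pair(pair(pair(e, b), pair(b, b)), pair(pair(b, k(b, pair(e, s(e)))), f(b, s(pair(e, b)))))   [R4 at 2.1.2.2.1]
5. pair(pair(pair(e, b), pair(b, b)), pair(pair(b, k(b, pair(e, s(e)))), f(b, s(pair(e, b)))))  →  pair(pair(pair(e, b), pair(b, b)), pair(pair(b, e), f(b, s(pair(e, b)))))   [R4 at 2.1.2]
6. pair(pair(pair(e, b), pair(b, b)), pair(pair(b, e), f(b, s(pair(e, b)))))  →  pair(pair(pair(e, b), pair(b, b)), pair(pair(b, e), pair(b, b)))   [R2 at 2.2]

pair(pair(pair(e, b), pair(b, b)), pair(pair(b, e), pair(b, b)))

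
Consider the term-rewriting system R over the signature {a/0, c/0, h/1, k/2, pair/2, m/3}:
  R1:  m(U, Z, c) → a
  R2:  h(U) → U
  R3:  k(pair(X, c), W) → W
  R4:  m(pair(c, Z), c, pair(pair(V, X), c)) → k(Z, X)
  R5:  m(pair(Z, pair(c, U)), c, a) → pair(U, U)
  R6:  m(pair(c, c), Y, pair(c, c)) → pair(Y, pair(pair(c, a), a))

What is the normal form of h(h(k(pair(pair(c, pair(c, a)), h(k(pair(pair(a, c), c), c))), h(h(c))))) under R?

1. h(h(k(pair(pair(c, pair(c, a)), h(k(pair(pair(a, c), c), c))), h(h(c)))))  →  h(k(pair(pair(c, pair(c, a)), h(k(pair(pair(a, c), c), c))), h(h(c))))   [R2 at ε]
2. h(k(pair(pair(c, pair(c, a)), h(k(pair(pair(a, c), c), c))), h(h(c))))  →  k(pair(pair(c, pair(c, a)), h(k(pair(pair(a, c), c), c))), h(h(c)))   [R2 at ε]
3. k(pair(pair(c, pair(c, a)), h(k(pair(pair(a, c), c), c))), h(h(c)))  →  k(pair(pair(c, pair(c, a)), k(pair(pair(a, c), c), c)), h(h(c)))   [R2 at 1.2]
4. k(pair(pair(c, pair(c, a)), k(pair(pair(a, c), c), c)), h(h(c)))  →  k(pair(pair(c, pair(c, a)), c), h(h(c)))   [R3 at 1.2]
5. k(pair(pair(c, pair(c, a)), c), h(h(c)))  →  h(h(c))   [R3 at ε]
6. h(h(c))  →  h(c)   [R2 at ε]
7. h(c)  →  c   [R2 at ε]

c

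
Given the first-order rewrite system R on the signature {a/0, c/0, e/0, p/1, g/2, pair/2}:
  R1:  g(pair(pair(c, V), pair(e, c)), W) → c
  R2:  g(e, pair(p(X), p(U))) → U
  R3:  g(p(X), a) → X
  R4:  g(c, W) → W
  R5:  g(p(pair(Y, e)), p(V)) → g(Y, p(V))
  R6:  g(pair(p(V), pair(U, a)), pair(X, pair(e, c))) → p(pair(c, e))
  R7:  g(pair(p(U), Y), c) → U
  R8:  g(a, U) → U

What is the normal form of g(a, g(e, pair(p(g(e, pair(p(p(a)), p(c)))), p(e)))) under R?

1. g(a, g(e, pair(p(g(e, pair(p(p(a)), p(c)))), p(e))))  →  g(e, pair(p(g(e, pair(p(p(a)), p(c)))), p(e)))   [R8 at ε]
2. g(e, pair(p(g(e, pair(p(p(a)), p(c)))), p(e)))  →  e   [R2 at ε]

e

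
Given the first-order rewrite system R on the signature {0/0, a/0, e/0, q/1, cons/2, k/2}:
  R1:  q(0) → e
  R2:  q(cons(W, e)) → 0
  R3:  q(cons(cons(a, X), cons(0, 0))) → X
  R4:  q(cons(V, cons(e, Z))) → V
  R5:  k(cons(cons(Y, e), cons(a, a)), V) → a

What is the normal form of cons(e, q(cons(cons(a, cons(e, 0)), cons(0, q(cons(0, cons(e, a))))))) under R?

1. cons(e, q(cons(cons(a, cons(e, 0)), cons(0, q(cons(0, cons(e, a)))))))  →  cons(e, q(cons(cons(a, cons(e, 0)), cons(0, 0))))   [R4 at 2.1.2.2]
2. cons(e, q(cons(cons(a, cons(e, 0)), cons(0, 0))))  →  cons(e, cons(e, 0))   [R3 at 2]

cons(e, cons(e, 0))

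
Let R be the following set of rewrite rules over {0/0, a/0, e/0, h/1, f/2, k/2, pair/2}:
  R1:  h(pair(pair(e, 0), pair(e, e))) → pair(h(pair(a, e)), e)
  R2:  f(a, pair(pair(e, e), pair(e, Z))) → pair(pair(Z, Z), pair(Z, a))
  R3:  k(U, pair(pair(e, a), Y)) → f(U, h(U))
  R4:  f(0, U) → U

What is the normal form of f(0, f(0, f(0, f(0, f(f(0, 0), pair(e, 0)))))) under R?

pair(e, 0)

1. f(0, f(0, f(0, f(0, f(f(0, 0), pair(e, 0))))))  →  f(0, f(0, f(0, f(f(0, 0), pair(e, 0)))))   [R4 at ε]
2. f(0, f(0, f(0, f(f(0, 0), pair(e, 0)))))  →  f(0, f(0, f(f(0, 0), pair(e, 0))))   [R4 at ε]
3. f(0, f(0, f(f(0, 0), pair(e, 0))))  →  f(0, f(f(0, 0), pair(e, 0)))   [R4 at ε]
4. f(0, f(f(0, 0), pair(e, 0)))  →  f(f(0, 0), pair(e, 0))   [R4 at ε]
5. f(f(0, 0), pair(e, 0))  →  f(0, pair(e, 0))   [R4 at 1]
6. f(0, pair(e, 0))  →  pair(e, 0)   [R4 at ε]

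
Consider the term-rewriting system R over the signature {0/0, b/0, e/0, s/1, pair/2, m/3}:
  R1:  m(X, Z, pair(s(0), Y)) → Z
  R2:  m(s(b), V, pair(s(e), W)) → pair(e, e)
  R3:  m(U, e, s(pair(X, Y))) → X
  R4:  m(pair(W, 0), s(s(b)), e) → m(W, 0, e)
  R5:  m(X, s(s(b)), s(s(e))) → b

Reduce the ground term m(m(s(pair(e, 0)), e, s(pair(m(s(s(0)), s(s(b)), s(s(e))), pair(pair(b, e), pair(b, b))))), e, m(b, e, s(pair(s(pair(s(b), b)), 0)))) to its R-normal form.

s(b)

1. m(m(s(pair(e, 0)), e, s(pair(m(s(s(0)), s(s(b)), s(s(e))), pair(pair(b, e), pair(b, b))))), e, m(b, e, s(pair(s(pair(s(b), b)), 0))))  →  m(m(s(s(0)), s(s(b)), s(s(e))), e, m(b, e, s(pair(s(pair(s(b), b)), 0))))   [R3 at 1]
2. m(m(s(s(0)), s(s(b)), s(s(e))), e, m(b, e, s(pair(s(pair(s(b), b)), 0))))  →  m(b, e, m(b, e, s(pair(s(pair(s(b), b)), 0))))   [R5 at 1]
3. m(b, e, m(b, e, s(pair(s(pair(s(b), b)), 0))))  →  m(b, e, s(pair(s(b), b)))   [R3 at 3]
4. m(b, e, s(pair(s(b), b)))  →  s(b)   [R3 at ε]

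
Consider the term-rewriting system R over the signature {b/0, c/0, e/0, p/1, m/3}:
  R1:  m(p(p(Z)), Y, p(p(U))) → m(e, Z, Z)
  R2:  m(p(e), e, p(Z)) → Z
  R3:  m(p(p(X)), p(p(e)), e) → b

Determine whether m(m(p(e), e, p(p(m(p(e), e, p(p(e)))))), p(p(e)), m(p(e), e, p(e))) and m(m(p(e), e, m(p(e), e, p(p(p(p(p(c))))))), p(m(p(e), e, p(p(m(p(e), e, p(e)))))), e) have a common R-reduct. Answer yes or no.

Reduce t₁ = m(m(p(e), e, p(p(m(p(e), e, p(p(e)))))), p(p(e)), m(p(e), e, p(e))):
1. m(m(p(e), e, p(p(m(p(e), e, p(p(e)))))), p(p(e)), m(p(e), e, p(e)))  →  m(p(m(p(e), e, p(p(e)))), p(p(e)), m(p(e), e, p(e)))   [R2 at 1]
2. m(p(m(p(e), e, p(p(e)))), p(p(e)), m(p(e), e, p(e)))  →  m(p(p(e)), p(p(e)), m(p(e), e, p(e)))   [R2 at 1.1]
3. m(p(p(e)), p(p(e)), m(p(e), e, p(e)))  →  m(p(p(e)), p(p(e)), e)   [R2 at 3]
4. m(p(p(e)), p(p(e)), e)  →  b   [R3 at ε]

Reduce t₂ = m(m(p(e), e, m(p(e), e, p(p(p(p(p(c))))))), p(m(p(e), e, p(p(m(p(e), e, p(e)))))), e):
1. m(m(p(e), e, m(p(e), e, p(p(p(p(p(c))))))), p(m(p(e), e, p(p(m(p(e), e, p(e)))))), e)  →  m(m(p(e), e, p(p(p(p(c))))), p(m(p(e), e, p(p(m(p(e), e, p(e)))))), e)   [R2 at 1.3]
2. m(m(p(e), e, p(p(p(p(c))))), p(m(p(e), e, p(p(m(p(e), e, p(e)))))), e)  →  m(p(p(p(c))), p(m(p(e), e, p(p(m(p(e), e, p(e)))))), e)   [R2 at 1]
3. m(p(p(p(c))), p(m(p(e), e, p(p(m(p(e), e, p(e)))))), e)  →  m(p(p(p(c))), p(p(m(p(e), e, p(e)))), e)   [R2 at 2.1]
4. m(p(p(p(c))), p(p(m(p(e), e, p(e)))), e)  →  m(p(p(p(c))), p(p(e)), e)   [R2 at 2.1.1]
5. m(p(p(p(c))), p(p(e)), e)  →  b   [R3 at ε]

yes — NF(t₁) = b, NF(t₂) = b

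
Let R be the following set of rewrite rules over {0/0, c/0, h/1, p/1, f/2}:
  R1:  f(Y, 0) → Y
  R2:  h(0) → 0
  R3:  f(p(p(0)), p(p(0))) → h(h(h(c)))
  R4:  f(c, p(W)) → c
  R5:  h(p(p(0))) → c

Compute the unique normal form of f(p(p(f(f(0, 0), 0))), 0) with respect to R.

p(p(0))

1. f(p(p(f(f(0, 0), 0))), 0)  →  p(p(f(f(0, 0), 0)))   [R1 at ε]
2. p(p(f(f(0, 0), 0)))  →  p(p(f(0, 0)))   [R1 at 1.1]
3. p(p(f(0, 0)))  →  p(p(0))   [R1 at 1.1]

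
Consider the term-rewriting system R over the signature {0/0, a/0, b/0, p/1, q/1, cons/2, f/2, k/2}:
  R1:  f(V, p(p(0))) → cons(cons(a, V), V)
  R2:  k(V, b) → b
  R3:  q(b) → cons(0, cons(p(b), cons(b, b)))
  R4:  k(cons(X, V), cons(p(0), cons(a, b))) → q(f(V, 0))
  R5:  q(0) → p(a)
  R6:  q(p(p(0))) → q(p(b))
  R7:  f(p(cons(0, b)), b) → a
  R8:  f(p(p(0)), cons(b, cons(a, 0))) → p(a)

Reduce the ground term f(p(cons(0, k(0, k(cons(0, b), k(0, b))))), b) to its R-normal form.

a

1. f(p(cons(0, k(0, k(cons(0, b), k(0, b))))), b)  →  f(p(cons(0, k(0, k(cons(0, b), b)))), b)   [R2 at 1.1.2.2.2]
2. f(p(cons(0, k(0, k(cons(0, b), b)))), b)  →  f(p(cons(0, k(0, b))), b)   [R2 at 1.1.2.2]
3. f(p(cons(0, k(0, b))), b)  →  f(p(cons(0, b)), b)   [R2 at 1.1.2]
4. f(p(cons(0, b)), b)  →  a   [R7 at ε]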